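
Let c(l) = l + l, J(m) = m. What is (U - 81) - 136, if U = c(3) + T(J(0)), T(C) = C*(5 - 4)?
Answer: -211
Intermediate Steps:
c(l) = 2*l
T(C) = C (T(C) = C*1 = C)
U = 6 (U = 2*3 + 0 = 6 + 0 = 6)
(U - 81) - 136 = (6 - 81) - 136 = -75 - 136 = -211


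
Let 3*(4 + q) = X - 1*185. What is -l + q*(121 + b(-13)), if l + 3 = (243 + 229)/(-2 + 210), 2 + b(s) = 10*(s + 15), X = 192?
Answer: -18013/78 ≈ -230.94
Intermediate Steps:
b(s) = 148 + 10*s (b(s) = -2 + 10*(s + 15) = -2 + 10*(15 + s) = -2 + (150 + 10*s) = 148 + 10*s)
l = -19/26 (l = -3 + (243 + 229)/(-2 + 210) = -3 + 472/208 = -3 + 472*(1/208) = -3 + 59/26 = -19/26 ≈ -0.73077)
q = -5/3 (q = -4 + (192 - 1*185)/3 = -4 + (192 - 185)/3 = -4 + (1/3)*7 = -4 + 7/3 = -5/3 ≈ -1.6667)
-l + q*(121 + b(-13)) = -1*(-19/26) - 5*(121 + (148 + 10*(-13)))/3 = 19/26 - 5*(121 + (148 - 130))/3 = 19/26 - 5*(121 + 18)/3 = 19/26 - 5/3*139 = 19/26 - 695/3 = -18013/78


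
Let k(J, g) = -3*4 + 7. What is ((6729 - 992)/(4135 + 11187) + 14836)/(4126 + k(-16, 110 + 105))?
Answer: 227322929/63141962 ≈ 3.6002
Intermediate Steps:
k(J, g) = -5 (k(J, g) = -12 + 7 = -5)
((6729 - 992)/(4135 + 11187) + 14836)/(4126 + k(-16, 110 + 105)) = ((6729 - 992)/(4135 + 11187) + 14836)/(4126 - 5) = (5737/15322 + 14836)/4121 = (5737*(1/15322) + 14836)*(1/4121) = (5737/15322 + 14836)*(1/4121) = (227322929/15322)*(1/4121) = 227322929/63141962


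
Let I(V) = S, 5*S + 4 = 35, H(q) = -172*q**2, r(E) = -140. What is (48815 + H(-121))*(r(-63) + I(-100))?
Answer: 1652053353/5 ≈ 3.3041e+8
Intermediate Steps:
S = 31/5 (S = -4/5 + (1/5)*35 = -4/5 + 7 = 31/5 ≈ 6.2000)
I(V) = 31/5
(48815 + H(-121))*(r(-63) + I(-100)) = (48815 - 172*(-121)**2)*(-140 + 31/5) = (48815 - 172*14641)*(-669/5) = (48815 - 2518252)*(-669/5) = -2469437*(-669/5) = 1652053353/5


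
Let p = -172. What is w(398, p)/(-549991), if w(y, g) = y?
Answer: -398/549991 ≈ -0.00072365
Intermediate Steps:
w(398, p)/(-549991) = 398/(-549991) = 398*(-1/549991) = -398/549991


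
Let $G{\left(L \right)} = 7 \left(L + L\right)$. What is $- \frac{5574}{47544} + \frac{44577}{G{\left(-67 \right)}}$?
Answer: $- \frac{25292825}{530908} \approx -47.641$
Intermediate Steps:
$G{\left(L \right)} = 14 L$ ($G{\left(L \right)} = 7 \cdot 2 L = 14 L$)
$- \frac{5574}{47544} + \frac{44577}{G{\left(-67 \right)}} = - \frac{5574}{47544} + \frac{44577}{14 \left(-67\right)} = \left(-5574\right) \frac{1}{47544} + \frac{44577}{-938} = - \frac{929}{7924} + 44577 \left(- \frac{1}{938}\right) = - \frac{929}{7924} - \frac{44577}{938} = - \frac{25292825}{530908}$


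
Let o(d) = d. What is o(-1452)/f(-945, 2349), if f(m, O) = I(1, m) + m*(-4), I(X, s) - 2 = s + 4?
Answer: -484/947 ≈ -0.51109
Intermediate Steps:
I(X, s) = 6 + s (I(X, s) = 2 + (s + 4) = 2 + (4 + s) = 6 + s)
f(m, O) = 6 - 3*m (f(m, O) = (6 + m) + m*(-4) = (6 + m) - 4*m = 6 - 3*m)
o(-1452)/f(-945, 2349) = -1452/(6 - 3*(-945)) = -1452/(6 + 2835) = -1452/2841 = -1452*1/2841 = -484/947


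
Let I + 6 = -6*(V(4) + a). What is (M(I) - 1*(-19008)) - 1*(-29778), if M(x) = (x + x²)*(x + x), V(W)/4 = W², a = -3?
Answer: -102632142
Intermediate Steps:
V(W) = 4*W²
I = -372 (I = -6 - 6*(4*4² - 3) = -6 - 6*(4*16 - 3) = -6 - 6*(64 - 3) = -6 - 6*61 = -6 - 366 = -372)
M(x) = 2*x*(x + x²) (M(x) = (x + x²)*(2*x) = 2*x*(x + x²))
(M(I) - 1*(-19008)) - 1*(-29778) = (2*(-372)²*(1 - 372) - 1*(-19008)) - 1*(-29778) = (2*138384*(-371) + 19008) + 29778 = (-102680928 + 19008) + 29778 = -102661920 + 29778 = -102632142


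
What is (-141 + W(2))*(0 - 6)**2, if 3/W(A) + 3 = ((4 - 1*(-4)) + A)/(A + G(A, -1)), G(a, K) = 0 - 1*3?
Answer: -66096/13 ≈ -5084.3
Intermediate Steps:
G(a, K) = -3 (G(a, K) = 0 - 3 = -3)
W(A) = 3/(-3 + (8 + A)/(-3 + A)) (W(A) = 3/(-3 + ((4 - 1*(-4)) + A)/(A - 3)) = 3/(-3 + ((4 + 4) + A)/(-3 + A)) = 3/(-3 + (8 + A)/(-3 + A)))
(-141 + W(2))*(0 - 6)**2 = (-141 + 3*(3 - 1*2)/(-17 + 2*2))*(0 - 6)**2 = (-141 + 3*(3 - 2)/(-17 + 4))*(-6)**2 = (-141 + 3*1/(-13))*36 = (-141 + 3*(-1/13)*1)*36 = (-141 - 3/13)*36 = -1836/13*36 = -66096/13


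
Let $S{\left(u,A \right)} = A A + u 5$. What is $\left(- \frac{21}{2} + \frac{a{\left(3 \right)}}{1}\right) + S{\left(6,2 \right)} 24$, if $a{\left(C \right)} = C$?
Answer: $\frac{1617}{2} \approx 808.5$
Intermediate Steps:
$S{\left(u,A \right)} = A^{2} + 5 u$
$\left(- \frac{21}{2} + \frac{a{\left(3 \right)}}{1}\right) + S{\left(6,2 \right)} 24 = \left(- \frac{21}{2} + \frac{3}{1}\right) + \left(2^{2} + 5 \cdot 6\right) 24 = \left(\left(-21\right) \frac{1}{2} + 3 \cdot 1\right) + \left(4 + 30\right) 24 = \left(- \frac{21}{2} + 3\right) + 34 \cdot 24 = - \frac{15}{2} + 816 = \frac{1617}{2}$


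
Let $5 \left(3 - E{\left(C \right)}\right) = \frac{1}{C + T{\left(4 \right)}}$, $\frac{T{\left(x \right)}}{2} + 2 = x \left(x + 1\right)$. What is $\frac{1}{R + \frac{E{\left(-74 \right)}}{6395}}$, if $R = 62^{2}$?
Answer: $\frac{1215050}{4670652771} \approx 0.00026015$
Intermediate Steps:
$T{\left(x \right)} = -4 + 2 x \left(1 + x\right)$ ($T{\left(x \right)} = -4 + 2 x \left(x + 1\right) = -4 + 2 x \left(1 + x\right)$)
$E{\left(C \right)} = 3 - \frac{1}{5 \left(36 + C\right)}$ ($E{\left(C \right)} = 3 - \frac{1}{5 \left(C + \left(-4 + 2 \cdot 4 + 2 \cdot 4^{2}\right)\right)} = 3 - \frac{1}{5 \left(C + \left(-4 + 8 + 2 \cdot 16\right)\right)} = 3 - \frac{1}{5 \left(C + \left(-4 + 8 + 32\right)\right)} = 3 - \frac{1}{5 \left(C + 36\right)} = 3 - \frac{1}{5 \left(36 + C\right)}$)
$R = 3844$
$\frac{1}{R + \frac{E{\left(-74 \right)}}{6395}} = \frac{1}{3844 + \frac{\frac{1}{5} \frac{1}{36 - 74} \left(539 + 15 \left(-74\right)\right)}{6395}} = \frac{1}{3844 + \frac{539 - 1110}{5 \left(-38\right)} \frac{1}{6395}} = \frac{1}{3844 + \frac{1}{5} \left(- \frac{1}{38}\right) \left(-571\right) \frac{1}{6395}} = \frac{1}{3844 + \frac{571}{190} \cdot \frac{1}{6395}} = \frac{1}{3844 + \frac{571}{1215050}} = \frac{1}{\frac{4670652771}{1215050}} = \frac{1215050}{4670652771}$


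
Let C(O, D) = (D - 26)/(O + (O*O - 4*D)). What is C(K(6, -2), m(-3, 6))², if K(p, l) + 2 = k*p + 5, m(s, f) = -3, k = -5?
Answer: 841/509796 ≈ 0.0016497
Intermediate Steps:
K(p, l) = 3 - 5*p (K(p, l) = -2 + (-5*p + 5) = -2 + (5 - 5*p) = 3 - 5*p)
C(O, D) = (-26 + D)/(O + O² - 4*D) (C(O, D) = (-26 + D)/(O + (O² - 4*D)) = (-26 + D)/(O + O² - 4*D))
C(K(6, -2), m(-3, 6))² = ((-26 - 3)/((3 - 5*6) + (3 - 5*6)² - 4*(-3)))² = (-29/((3 - 30) + (3 - 30)² + 12))² = (-29/(-27 + (-27)² + 12))² = (-29/(-27 + 729 + 12))² = (-29/714)² = 841/509796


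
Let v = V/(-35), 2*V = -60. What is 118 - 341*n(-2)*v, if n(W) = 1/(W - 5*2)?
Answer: 1993/14 ≈ 142.36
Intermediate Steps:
V = -30 (V = (½)*(-60) = -30)
n(W) = 1/(-10 + W) (n(W) = 1/(W - 10) = 1/(-10 + W))
v = 6/7 (v = -30/(-35) = -30*(-1/35) = 6/7 ≈ 0.85714)
118 - 341*n(-2)*v = 118 - 341*6/((-10 - 2)*7) = 118 - 341*6/((-12)*7) = 118 - (-341)*6/(12*7) = 118 - 341*(-1/14) = 118 + 341/14 = 1993/14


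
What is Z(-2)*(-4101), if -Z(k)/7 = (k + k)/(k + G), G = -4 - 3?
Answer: 38276/3 ≈ 12759.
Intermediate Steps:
G = -7
Z(k) = -14*k/(-7 + k) (Z(k) = -7*(k + k)/(k - 7) = -7*2*k/(-7 + k) = -14*k/(-7 + k))
Z(-2)*(-4101) = -14*(-2)/(-7 - 2)*(-4101) = -14*(-2)/(-9)*(-4101) = -14*(-2)*(-⅑)*(-4101) = -28/9*(-4101) = 38276/3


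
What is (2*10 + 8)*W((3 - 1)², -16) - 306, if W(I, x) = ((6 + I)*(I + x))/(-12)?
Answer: -26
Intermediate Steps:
W(I, x) = -(6 + I)*(I + x)/12 (W(I, x) = ((6 + I)*(I + x))*(-1/12) = -(6 + I)*(I + x)/12)
(2*10 + 8)*W((3 - 1)², -16) - 306 = (2*10 + 8)*(-(3 - 1)²/2 - ½*(-16) - (3 - 1)⁴/12 - 1/12*(3 - 1)²*(-16)) - 306 = (20 + 8)*(-½*2² + 8 - (2²)²/12 - 1/12*2²*(-16)) - 306 = 28*(-½*4 + 8 - 1/12*4² - 1/12*4*(-16)) - 306 = 28*(-2 + 8 - 1/12*16 + 16/3) - 306 = 28*(-2 + 8 - 4/3 + 16/3) - 306 = 28*10 - 306 = 280 - 306 = -26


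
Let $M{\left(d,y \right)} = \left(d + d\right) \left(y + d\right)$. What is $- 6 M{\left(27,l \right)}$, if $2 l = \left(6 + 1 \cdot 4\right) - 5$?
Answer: $-9558$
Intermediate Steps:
$l = \frac{5}{2}$ ($l = \frac{\left(6 + 1 \cdot 4\right) - 5}{2} = \frac{\left(6 + 4\right) - 5}{2} = \frac{10 - 5}{2} = \frac{1}{2} \cdot 5 = \frac{5}{2} \approx 2.5$)
$M{\left(d,y \right)} = 2 d \left(d + y\right)$
$- 6 M{\left(27,l \right)} = - 6 \cdot 2 \cdot 27 \left(27 + \frac{5}{2}\right) = - 6 \cdot 2 \cdot 27 \cdot \frac{59}{2} = \left(-6\right) 1593 = -9558$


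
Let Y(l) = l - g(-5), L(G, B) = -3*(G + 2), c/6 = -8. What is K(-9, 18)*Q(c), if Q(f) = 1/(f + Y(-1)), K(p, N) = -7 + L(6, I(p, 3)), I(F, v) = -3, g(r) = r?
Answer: 31/44 ≈ 0.70455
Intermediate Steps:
c = -48 (c = 6*(-8) = -48)
L(G, B) = -6 - 3*G (L(G, B) = -3*(2 + G) = -6 - 3*G)
Y(l) = 5 + l (Y(l) = l - 1*(-5) = l + 5 = 5 + l)
K(p, N) = -31 (K(p, N) = -7 + (-6 - 3*6) = -7 + (-6 - 18) = -7 - 24 = -31)
Q(f) = 1/(4 + f) (Q(f) = 1/(f + (5 - 1)) = 1/(f + 4) = 1/(4 + f))
K(-9, 18)*Q(c) = -31/(4 - 48) = -31/(-44) = -31*(-1/44) = 31/44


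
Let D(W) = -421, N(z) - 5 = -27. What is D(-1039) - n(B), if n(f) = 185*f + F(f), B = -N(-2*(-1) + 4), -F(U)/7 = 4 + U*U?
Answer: -1075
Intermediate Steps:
N(z) = -22 (N(z) = 5 - 27 = -22)
F(U) = -28 - 7*U**2 (F(U) = -7*(4 + U*U) = -7*(4 + U**2) = -28 - 7*U**2)
B = 22 (B = -1*(-22) = 22)
n(f) = -28 - 7*f**2 + 185*f (n(f) = 185*f + (-28 - 7*f**2) = -28 - 7*f**2 + 185*f)
D(-1039) - n(B) = -421 - (-28 - 7*22**2 + 185*22) = -421 - (-28 - 7*484 + 4070) = -421 - (-28 - 3388 + 4070) = -421 - 1*654 = -421 - 654 = -1075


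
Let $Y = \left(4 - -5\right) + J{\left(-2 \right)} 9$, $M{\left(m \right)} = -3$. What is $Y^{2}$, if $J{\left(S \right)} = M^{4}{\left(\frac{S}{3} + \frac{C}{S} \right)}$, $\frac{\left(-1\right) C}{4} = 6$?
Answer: $544644$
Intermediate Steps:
$C = -24$ ($C = \left(-4\right) 6 = -24$)
$J{\left(S \right)} = 81$ ($J{\left(S \right)} = \left(-3\right)^{4} = 81$)
$Y = 738$ ($Y = \left(4 - -5\right) + 81 \cdot 9 = \left(4 + 5\right) + 729 = 9 + 729 = 738$)
$Y^{2} = 738^{2} = 544644$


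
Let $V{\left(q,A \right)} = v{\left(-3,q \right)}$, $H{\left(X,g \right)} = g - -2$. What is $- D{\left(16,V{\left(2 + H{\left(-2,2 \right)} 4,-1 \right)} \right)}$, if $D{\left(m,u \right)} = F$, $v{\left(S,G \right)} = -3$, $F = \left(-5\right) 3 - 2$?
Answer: $17$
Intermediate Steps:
$H{\left(X,g \right)} = 2 + g$ ($H{\left(X,g \right)} = g + 2 = 2 + g$)
$F = -17$ ($F = -15 - 2 = -17$)
$V{\left(q,A \right)} = -3$
$D{\left(m,u \right)} = -17$
$- D{\left(16,V{\left(2 + H{\left(-2,2 \right)} 4,-1 \right)} \right)} = \left(-1\right) \left(-17\right) = 17$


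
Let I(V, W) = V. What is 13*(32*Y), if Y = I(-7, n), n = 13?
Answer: -2912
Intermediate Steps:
Y = -7
13*(32*Y) = 13*(32*(-7)) = 13*(-224) = -2912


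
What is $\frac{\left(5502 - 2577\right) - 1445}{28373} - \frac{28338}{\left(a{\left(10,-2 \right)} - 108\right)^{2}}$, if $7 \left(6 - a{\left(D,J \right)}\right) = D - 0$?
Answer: $- \frac{19310944573}{7436222824} \approx -2.5969$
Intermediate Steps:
$a{\left(D,J \right)} = 6 - \frac{D}{7}$ ($a{\left(D,J \right)} = 6 - \frac{D - 0}{7} = 6 - \frac{D + 0}{7} = 6 - \frac{D}{7}$)
$\frac{\left(5502 - 2577\right) - 1445}{28373} - \frac{28338}{\left(a{\left(10,-2 \right)} - 108\right)^{2}} = \frac{\left(5502 - 2577\right) - 1445}{28373} - \frac{28338}{\left(\left(6 - \frac{10}{7}\right) - 108\right)^{2}} = \left(2925 - 1445\right) \frac{1}{28373} - \frac{28338}{\left(\left(6 - \frac{10}{7}\right) - 108\right)^{2}} = 1480 \cdot \frac{1}{28373} - \frac{28338}{\left(\frac{32}{7} - 108\right)^{2}} = \frac{1480}{28373} - \frac{28338}{\left(- \frac{724}{7}\right)^{2}} = \frac{1480}{28373} - \frac{28338}{\frac{524176}{49}} = \frac{1480}{28373} - \frac{694281}{262088} = - \frac{19310944573}{7436222824}$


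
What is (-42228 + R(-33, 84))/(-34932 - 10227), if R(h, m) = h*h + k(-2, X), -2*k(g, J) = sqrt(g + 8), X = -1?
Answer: 13713/15053 + sqrt(6)/90318 ≈ 0.91101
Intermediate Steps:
k(g, J) = -sqrt(8 + g)/2 (k(g, J) = -sqrt(g + 8)/2 = -sqrt(8 + g)/2)
R(h, m) = h**2 - sqrt(6)/2 (R(h, m) = h*h - sqrt(8 - 2)/2 = h**2 - sqrt(6)/2)
(-42228 + R(-33, 84))/(-34932 - 10227) = (-42228 + ((-33)**2 - sqrt(6)/2))/(-34932 - 10227) = (-42228 + (1089 - sqrt(6)/2))/(-45159) = (-41139 - sqrt(6)/2)*(-1/45159) = 13713/15053 + sqrt(6)/90318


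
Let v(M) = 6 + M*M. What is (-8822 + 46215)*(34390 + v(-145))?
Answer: 2072357453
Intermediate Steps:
v(M) = 6 + M**2
(-8822 + 46215)*(34390 + v(-145)) = (-8822 + 46215)*(34390 + (6 + (-145)**2)) = 37393*(34390 + (6 + 21025)) = 37393*(34390 + 21031) = 37393*55421 = 2072357453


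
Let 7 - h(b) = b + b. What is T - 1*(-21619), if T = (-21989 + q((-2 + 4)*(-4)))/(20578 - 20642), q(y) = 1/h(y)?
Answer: 16164457/736 ≈ 21963.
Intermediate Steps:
h(b) = 7 - 2*b (h(b) = 7 - (b + b) = 7 - 2*b)
q(y) = 1/(7 - 2*y)
T = 252873/736 (T = (-21989 - 1/(-7 + 2*((-2 + 4)*(-4))))/(20578 - 20642) = (-21989 - 1/(-7 + 2*(2*(-4))))/(-64) = (-21989 - 1/(-7 + 2*(-8)))*(-1/64) = (-21989 - 1/(-7 - 16))*(-1/64) = (-21989 - 1/(-23))*(-1/64) = (-21989 - 1*(-1/23))*(-1/64) = (-21989 + 1/23)*(-1/64) = -505746/23*(-1/64) = 252873/736 ≈ 343.58)
T - 1*(-21619) = 252873/736 - 1*(-21619) = 252873/736 + 21619 = 16164457/736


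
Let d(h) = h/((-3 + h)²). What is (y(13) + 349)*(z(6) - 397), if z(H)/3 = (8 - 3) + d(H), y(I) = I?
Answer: -137560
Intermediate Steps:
d(h) = h/(-3 + h)²
z(H) = 15 + 3*H/(-3 + H)² (z(H) = 3*((8 - 3) + H/(-3 + H)²) = 3*(5 + H/(-3 + H)²) = 15 + 3*H/(-3 + H)²)
(y(13) + 349)*(z(6) - 397) = (13 + 349)*((15 + 3*6/(-3 + 6)²) - 397) = 362*((15 + 3*6/3²) - 397) = 362*((15 + 3*6*(⅑)) - 397) = 362*((15 + 2) - 397) = 362*(17 - 397) = 362*(-380) = -137560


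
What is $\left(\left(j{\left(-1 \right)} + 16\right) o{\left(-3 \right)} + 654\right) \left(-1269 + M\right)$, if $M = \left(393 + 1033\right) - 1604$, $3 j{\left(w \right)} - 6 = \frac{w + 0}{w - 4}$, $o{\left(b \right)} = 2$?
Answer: $- \frac{14979344}{15} \approx -9.9862 \cdot 10^{5}$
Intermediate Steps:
$j{\left(w \right)} = 2 + \frac{w}{3 \left(-4 + w\right)}$ ($j{\left(w \right)} = 2 + \frac{\left(w + 0\right) \frac{1}{w - 4}}{3} = 2 + \frac{w \frac{1}{-4 + w}}{3} = 2 + \frac{w}{3 \left(-4 + w\right)}$)
$M = -178$ ($M = 1426 - 1604 = -178$)
$\left(\left(j{\left(-1 \right)} + 16\right) o{\left(-3 \right)} + 654\right) \left(-1269 + M\right) = \left(\left(\frac{-24 + 7 \left(-1\right)}{3 \left(-4 - 1\right)} + 16\right) 2 + 654\right) \left(-1269 - 178\right) = \left(\left(\frac{-24 - 7}{3 \left(-5\right)} + 16\right) 2 + 654\right) \left(-1447\right) = \left(\left(\frac{1}{3} \left(- \frac{1}{5}\right) \left(-31\right) + 16\right) 2 + 654\right) \left(-1447\right) = \left(\left(\frac{31}{15} + 16\right) 2 + 654\right) \left(-1447\right) = \left(\frac{271}{15} \cdot 2 + 654\right) \left(-1447\right) = \left(\frac{542}{15} + 654\right) \left(-1447\right) = \frac{10352}{15} \left(-1447\right) = - \frac{14979344}{15}$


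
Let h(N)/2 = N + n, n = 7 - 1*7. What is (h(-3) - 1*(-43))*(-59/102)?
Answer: -2183/102 ≈ -21.402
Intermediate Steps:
n = 0 (n = 7 - 7 = 0)
h(N) = 2*N (h(N) = 2*(N + 0) = 2*N)
(h(-3) - 1*(-43))*(-59/102) = (2*(-3) - 1*(-43))*(-59/102) = (-6 + 43)*(-59*1/102) = 37*(-59/102) = -2183/102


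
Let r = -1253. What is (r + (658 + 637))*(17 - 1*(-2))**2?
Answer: 15162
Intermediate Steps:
(r + (658 + 637))*(17 - 1*(-2))**2 = (-1253 + (658 + 637))*(17 - 1*(-2))**2 = (-1253 + 1295)*(17 + 2)**2 = 42*19**2 = 42*361 = 15162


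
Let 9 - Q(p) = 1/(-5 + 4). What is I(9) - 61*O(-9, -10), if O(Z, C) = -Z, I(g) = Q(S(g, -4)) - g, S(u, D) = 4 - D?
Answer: -548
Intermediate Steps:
Q(p) = 10 (Q(p) = 9 - 1/(-5 + 4) = 9 - 1/(-1) = 9 - 1*(-1) = 9 + 1 = 10)
I(g) = 10 - g
I(9) - 61*O(-9, -10) = (10 - 1*9) - (-61)*(-9) = (10 - 9) - 61*9 = 1 - 549 = -548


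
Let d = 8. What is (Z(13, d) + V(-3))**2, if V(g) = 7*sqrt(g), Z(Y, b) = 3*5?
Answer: 78 + 210*I*sqrt(3) ≈ 78.0 + 363.73*I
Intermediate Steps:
Z(Y, b) = 15
(Z(13, d) + V(-3))**2 = (15 + 7*sqrt(-3))**2 = (15 + 7*(I*sqrt(3)))**2 = (15 + 7*I*sqrt(3))**2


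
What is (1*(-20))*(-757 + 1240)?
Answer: -9660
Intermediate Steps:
(1*(-20))*(-757 + 1240) = -20*483 = -9660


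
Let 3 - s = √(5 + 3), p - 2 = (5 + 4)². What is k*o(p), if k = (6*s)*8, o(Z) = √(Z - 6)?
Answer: -96*√154 + 144*√77 ≈ 72.266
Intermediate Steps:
p = 83 (p = 2 + (5 + 4)² = 2 + 9² = 2 + 81 = 83)
o(Z) = √(-6 + Z)
s = 3 - 2*√2 (s = 3 - √(5 + 3) = 3 - √8 = 3 - 2*√2 ≈ 0.17157)
k = 144 - 96*√2 (k = (6*(3 - 2*√2))*8 = (18 - 12*√2)*8 = 144 - 96*√2 ≈ 8.2355)
k*o(p) = (144 - 96*√2)*√(-6 + 83) = (144 - 96*√2)*√77 = √77*(144 - 96*√2)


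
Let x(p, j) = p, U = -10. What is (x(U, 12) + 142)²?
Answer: 17424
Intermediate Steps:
(x(U, 12) + 142)² = (-10 + 142)² = 132² = 17424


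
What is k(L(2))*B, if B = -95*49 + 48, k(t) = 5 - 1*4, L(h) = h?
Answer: -4607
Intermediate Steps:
k(t) = 1 (k(t) = 5 - 4 = 1)
B = -4607 (B = -4655 + 48 = -4607)
k(L(2))*B = 1*(-4607) = -4607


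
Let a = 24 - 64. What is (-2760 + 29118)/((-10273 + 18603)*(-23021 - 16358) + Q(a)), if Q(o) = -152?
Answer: -13179/164013611 ≈ -8.0353e-5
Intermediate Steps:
a = -40
(-2760 + 29118)/((-10273 + 18603)*(-23021 - 16358) + Q(a)) = (-2760 + 29118)/((-10273 + 18603)*(-23021 - 16358) - 152) = 26358/(8330*(-39379) - 152) = 26358/(-328027070 - 152) = 26358/(-328027222) = 26358*(-1/328027222) = -13179/164013611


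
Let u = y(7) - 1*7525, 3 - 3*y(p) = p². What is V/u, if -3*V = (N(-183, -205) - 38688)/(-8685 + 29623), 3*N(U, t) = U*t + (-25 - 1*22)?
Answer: -39298/710457747 ≈ -5.5314e-5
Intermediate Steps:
y(p) = 1 - p²/3
N(U, t) = -47/3 + U*t/3 (N(U, t) = (U*t + (-25 - 1*22))/3 = (U*t + (-25 - 22))/3 = (U*t - 47)/3 = (-47 + U*t)/3 = -47/3 + U*t/3)
u = -22621/3 (u = (1 - ⅓*7²) - 1*7525 = (1 - ⅓*49) - 7525 = (1 - 49/3) - 7525 = -46/3 - 7525 = -22621/3 ≈ -7540.3)
V = 39298/94221 (V = -((-47/3 + (⅓)*(-183)*(-205)) - 38688)/(3*(-8685 + 29623)) = -((-47/3 + 12505) - 38688)/(3*20938) = -(37468/3 - 38688)/(3*20938) = -(-78596)/(9*20938) = -⅓*(-39298/31407) = 39298/94221 ≈ 0.41708)
V/u = 39298/(94221*(-22621/3)) = (39298/94221)*(-3/22621) = -39298/710457747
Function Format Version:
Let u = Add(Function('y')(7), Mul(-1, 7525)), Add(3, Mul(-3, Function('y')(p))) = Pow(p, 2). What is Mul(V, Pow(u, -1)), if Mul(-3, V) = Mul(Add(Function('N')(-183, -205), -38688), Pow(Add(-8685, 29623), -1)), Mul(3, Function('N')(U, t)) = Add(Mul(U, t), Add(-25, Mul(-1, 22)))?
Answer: Rational(-39298, 710457747) ≈ -5.5314e-5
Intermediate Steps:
Function('y')(p) = Add(1, Mul(Rational(-1, 3), Pow(p, 2)))
Function('N')(U, t) = Add(Rational(-47, 3), Mul(Rational(1, 3), U, t)) (Function('N')(U, t) = Mul(Rational(1, 3), Add(Mul(U, t), Add(-25, Mul(-1, 22)))) = Mul(Rational(1, 3), Add(Mul(U, t), Add(-25, -22))) = Mul(Rational(1, 3), Add(Mul(U, t), -47)) = Mul(Rational(1, 3), Add(-47, Mul(U, t))) = Add(Rational(-47, 3), Mul(Rational(1, 3), U, t)))
u = Rational(-22621, 3) (u = Add(Add(1, Mul(Rational(-1, 3), Pow(7, 2))), Mul(-1, 7525)) = Add(Add(1, Mul(Rational(-1, 3), 49)), -7525) = Add(Add(1, Rational(-49, 3)), -7525) = Add(Rational(-46, 3), -7525) = Rational(-22621, 3) ≈ -7540.3)
V = Rational(39298, 94221) (V = Mul(Rational(-1, 3), Mul(Add(Add(Rational(-47, 3), Mul(Rational(1, 3), -183, -205)), -38688), Pow(Add(-8685, 29623), -1))) = Mul(Rational(-1, 3), Mul(Add(Add(Rational(-47, 3), 12505), -38688), Pow(20938, -1))) = Mul(Rational(-1, 3), Mul(Add(Rational(37468, 3), -38688), Rational(1, 20938))) = Mul(Rational(-1, 3), Mul(Rational(-78596, 3), Rational(1, 20938))) = Mul(Rational(-1, 3), Rational(-39298, 31407)) = Rational(39298, 94221) ≈ 0.41708)
Mul(V, Pow(u, -1)) = Mul(Rational(39298, 94221), Pow(Rational(-22621, 3), -1)) = Mul(Rational(39298, 94221), Rational(-3, 22621)) = Rational(-39298, 710457747)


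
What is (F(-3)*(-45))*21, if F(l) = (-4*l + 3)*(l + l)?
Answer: 85050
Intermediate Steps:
F(l) = 2*l*(3 - 4*l) (F(l) = (3 - 4*l)*(2*l) = 2*l*(3 - 4*l))
(F(-3)*(-45))*21 = ((2*(-3)*(3 - 4*(-3)))*(-45))*21 = ((2*(-3)*(3 + 12))*(-45))*21 = ((2*(-3)*15)*(-45))*21 = -90*(-45)*21 = 4050*21 = 85050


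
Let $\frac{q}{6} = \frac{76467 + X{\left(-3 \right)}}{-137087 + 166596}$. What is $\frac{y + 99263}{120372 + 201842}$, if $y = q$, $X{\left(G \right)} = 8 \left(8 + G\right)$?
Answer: $\frac{2929610909}{9508212926} \approx 0.30811$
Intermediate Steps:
$X{\left(G \right)} = 64 + 8 G$
$q = \frac{459042}{29509}$ ($q = 6 \frac{76467 + \left(64 + 8 \left(-3\right)\right)}{-137087 + 166596} = 6 \frac{76467 + \left(64 - 24\right)}{29509} = 6 \left(76467 + 40\right) \frac{1}{29509} = 6 \cdot 76507 \cdot \frac{1}{29509} = 6 \cdot \frac{76507}{29509} = \frac{459042}{29509} \approx 15.556$)
$y = \frac{459042}{29509} \approx 15.556$
$\frac{y + 99263}{120372 + 201842} = \frac{\frac{459042}{29509} + 99263}{120372 + 201842} = \frac{2929610909}{29509 \cdot 322214} = \frac{2929610909}{29509} \cdot \frac{1}{322214} = \frac{2929610909}{9508212926}$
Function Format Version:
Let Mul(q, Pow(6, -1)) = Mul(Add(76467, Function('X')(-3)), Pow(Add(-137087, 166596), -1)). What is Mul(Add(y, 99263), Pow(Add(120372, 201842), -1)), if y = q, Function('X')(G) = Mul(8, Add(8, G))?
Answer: Rational(2929610909, 9508212926) ≈ 0.30811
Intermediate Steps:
Function('X')(G) = Add(64, Mul(8, G))
q = Rational(459042, 29509) (q = Mul(6, Mul(Add(76467, Add(64, Mul(8, -3))), Pow(Add(-137087, 166596), -1))) = Mul(6, Mul(Add(76467, Add(64, -24)), Pow(29509, -1))) = Mul(6, Mul(Add(76467, 40), Rational(1, 29509))) = Mul(6, Mul(76507, Rational(1, 29509))) = Mul(6, Rational(76507, 29509)) = Rational(459042, 29509) ≈ 15.556)
y = Rational(459042, 29509) ≈ 15.556
Mul(Add(y, 99263), Pow(Add(120372, 201842), -1)) = Mul(Add(Rational(459042, 29509), 99263), Pow(Add(120372, 201842), -1)) = Mul(Rational(2929610909, 29509), Pow(322214, -1)) = Mul(Rational(2929610909, 29509), Rational(1, 322214)) = Rational(2929610909, 9508212926)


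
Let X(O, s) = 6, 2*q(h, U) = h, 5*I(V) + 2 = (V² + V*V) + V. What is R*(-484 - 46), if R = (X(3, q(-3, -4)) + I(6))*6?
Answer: -67416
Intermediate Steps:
I(V) = -⅖ + V/5 + 2*V²/5 (I(V) = -⅖ + ((V² + V*V) + V)/5 = -⅖ + ((V² + V²) + V)/5 = -⅖ + (2*V² + V)/5 = -⅖ + (V + 2*V²)/5 = -⅖ + (V/5 + 2*V²/5) = -⅖ + V/5 + 2*V²/5)
q(h, U) = h/2
R = 636/5 (R = (6 + (-⅖ + (⅕)*6 + (⅖)*6²))*6 = (6 + (-⅖ + 6/5 + (⅖)*36))*6 = (6 + (-⅖ + 6/5 + 72/5))*6 = (6 + 76/5)*6 = (106/5)*6 = 636/5 ≈ 127.20)
R*(-484 - 46) = 636*(-484 - 46)/5 = (636/5)*(-530) = -67416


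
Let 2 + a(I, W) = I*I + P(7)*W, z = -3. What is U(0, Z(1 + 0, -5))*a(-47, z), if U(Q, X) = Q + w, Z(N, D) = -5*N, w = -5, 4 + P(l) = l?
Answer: -10990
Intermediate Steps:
P(l) = -4 + l
a(I, W) = -2 + I² + 3*W (a(I, W) = -2 + (I*I + (-4 + 7)*W) = -2 + (I² + 3*W) = -2 + I² + 3*W)
U(Q, X) = -5 + Q (U(Q, X) = Q - 5 = -5 + Q)
U(0, Z(1 + 0, -5))*a(-47, z) = (-5 + 0)*(-2 + (-47)² + 3*(-3)) = -5*(-2 + 2209 - 9) = -5*2198 = -10990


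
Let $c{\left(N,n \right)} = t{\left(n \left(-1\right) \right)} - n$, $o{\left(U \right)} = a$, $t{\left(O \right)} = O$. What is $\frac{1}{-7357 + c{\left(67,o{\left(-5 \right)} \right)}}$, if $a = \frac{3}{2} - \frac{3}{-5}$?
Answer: $- \frac{5}{36806} \approx -0.00013585$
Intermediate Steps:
$a = \frac{21}{10}$ ($a = 3 \cdot \frac{1}{2} - - \frac{3}{5} = \frac{3}{2} + \frac{3}{5} = \frac{21}{10} \approx 2.1$)
$o{\left(U \right)} = \frac{21}{10}$
$c{\left(N,n \right)} = - 2 n$ ($c{\left(N,n \right)} = n \left(-1\right) - n = - n - n = - 2 n$)
$\frac{1}{-7357 + c{\left(67,o{\left(-5 \right)} \right)}} = \frac{1}{-7357 - \frac{21}{5}} = \frac{1}{- \frac{36806}{5}} = - \frac{5}{36806}$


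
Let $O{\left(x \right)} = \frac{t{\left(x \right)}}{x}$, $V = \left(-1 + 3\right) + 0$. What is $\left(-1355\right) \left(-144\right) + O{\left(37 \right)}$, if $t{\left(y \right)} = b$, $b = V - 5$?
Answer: $\frac{7219437}{37} \approx 1.9512 \cdot 10^{5}$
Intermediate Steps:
$V = 2$ ($V = 2 + 0 = 2$)
$b = -3$ ($b = 2 - 5 = -3$)
$t{\left(y \right)} = -3$
$O{\left(x \right)} = - \frac{3}{x}$
$\left(-1355\right) \left(-144\right) + O{\left(37 \right)} = \left(-1355\right) \left(-144\right) - \frac{3}{37} = 195120 - \frac{3}{37} = \frac{7219437}{37}$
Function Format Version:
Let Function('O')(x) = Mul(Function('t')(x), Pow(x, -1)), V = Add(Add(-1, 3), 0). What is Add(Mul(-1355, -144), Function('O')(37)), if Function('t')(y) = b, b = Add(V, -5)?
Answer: Rational(7219437, 37) ≈ 1.9512e+5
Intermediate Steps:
V = 2 (V = Add(2, 0) = 2)
b = -3 (b = Add(2, -5) = -3)
Function('t')(y) = -3
Function('O')(x) = Mul(-3, Pow(x, -1))
Add(Mul(-1355, -144), Function('O')(37)) = Add(Mul(-1355, -144), Mul(-3, Pow(37, -1))) = Add(195120, Mul(-3, Rational(1, 37))) = Add(195120, Rational(-3, 37)) = Rational(7219437, 37)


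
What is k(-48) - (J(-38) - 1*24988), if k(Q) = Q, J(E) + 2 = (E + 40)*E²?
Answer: 22054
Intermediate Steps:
J(E) = -2 + E²*(40 + E) (J(E) = -2 + (E + 40)*E² = -2 + (40 + E)*E² = -2 + E²*(40 + E))
k(-48) - (J(-38) - 1*24988) = -48 - ((-2 + (-38)³ + 40*(-38)²) - 1*24988) = -48 - ((-2 - 54872 + 40*1444) - 24988) = -48 - ((-2 - 54872 + 57760) - 24988) = -48 - (2886 - 24988) = -48 - 1*(-22102) = -48 + 22102 = 22054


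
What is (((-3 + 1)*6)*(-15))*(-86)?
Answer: -15480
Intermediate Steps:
(((-3 + 1)*6)*(-15))*(-86) = (-2*6*(-15))*(-86) = -12*(-15)*(-86) = 180*(-86) = -15480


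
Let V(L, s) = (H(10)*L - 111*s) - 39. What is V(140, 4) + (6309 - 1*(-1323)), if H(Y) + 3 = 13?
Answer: 8549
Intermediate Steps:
H(Y) = 10 (H(Y) = -3 + 13 = 10)
V(L, s) = -39 - 111*s + 10*L (V(L, s) = (10*L - 111*s) - 39 = (-111*s + 10*L) - 39 = -39 - 111*s + 10*L)
V(140, 4) + (6309 - 1*(-1323)) = (-39 - 111*4 + 10*140) + (6309 - 1*(-1323)) = (-39 - 444 + 1400) + (6309 + 1323) = 917 + 7632 = 8549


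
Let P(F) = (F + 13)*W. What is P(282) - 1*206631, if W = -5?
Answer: -208106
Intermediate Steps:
P(F) = -65 - 5*F (P(F) = (F + 13)*(-5) = (13 + F)*(-5) = -65 - 5*F)
P(282) - 1*206631 = (-65 - 5*282) - 1*206631 = (-65 - 1410) - 206631 = -1475 - 206631 = -208106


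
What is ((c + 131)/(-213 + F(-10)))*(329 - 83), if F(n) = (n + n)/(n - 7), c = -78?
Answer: -221646/3601 ≈ -61.551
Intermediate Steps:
F(n) = 2*n/(-7 + n) (F(n) = (2*n)/(-7 + n) = 2*n/(-7 + n))
((c + 131)/(-213 + F(-10)))*(329 - 83) = ((-78 + 131)/(-213 + 2*(-10)/(-7 - 10)))*(329 - 83) = (53/(-213 + 2*(-10)/(-17)))*246 = (53/(-213 + 2*(-10)*(-1/17)))*246 = (53/(-213 + 20/17))*246 = (53/(-3601/17))*246 = (53*(-17/3601))*246 = -901/3601*246 = -221646/3601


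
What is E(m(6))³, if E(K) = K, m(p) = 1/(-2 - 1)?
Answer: -1/27 ≈ -0.037037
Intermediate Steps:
m(p) = -⅓ (m(p) = 1/(-3) = -⅓)
E(m(6))³ = (-⅓)³ = -1/27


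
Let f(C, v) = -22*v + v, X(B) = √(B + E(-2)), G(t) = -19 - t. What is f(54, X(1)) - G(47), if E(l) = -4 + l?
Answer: 66 - 21*I*√5 ≈ 66.0 - 46.957*I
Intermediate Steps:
X(B) = √(-6 + B) (X(B) = √(B + (-4 - 2)) = √(B - 6) = √(-6 + B))
f(C, v) = -21*v
f(54, X(1)) - G(47) = -21*√(-6 + 1) - (-19 - 1*47) = -21*I*√5 - (-19 - 47) = -21*I*√5 - 1*(-66) = -21*I*√5 + 66 = 66 - 21*I*√5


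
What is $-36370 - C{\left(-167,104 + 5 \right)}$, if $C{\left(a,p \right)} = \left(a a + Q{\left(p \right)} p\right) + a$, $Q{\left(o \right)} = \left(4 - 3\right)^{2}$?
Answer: $-64201$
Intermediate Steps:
$Q{\left(o \right)} = 1$ ($Q{\left(o \right)} = 1^{2} = 1$)
$C{\left(a,p \right)} = a + p + a^{2}$ ($C{\left(a,p \right)} = \left(a a + 1 p\right) + a = \left(a^{2} + p\right) + a = \left(p + a^{2}\right) + a = a + p + a^{2}$)
$-36370 - C{\left(-167,104 + 5 \right)} = -36370 - \left(-167 + \left(104 + 5\right) + \left(-167\right)^{2}\right) = -36370 - \left(-167 + 109 + 27889\right) = -36370 - 27831 = -64201$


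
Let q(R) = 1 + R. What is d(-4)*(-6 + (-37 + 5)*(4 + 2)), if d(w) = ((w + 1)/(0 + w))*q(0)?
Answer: -297/2 ≈ -148.50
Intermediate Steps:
d(w) = (1 + w)/w (d(w) = ((w + 1)/(0 + w))*(1 + 0) = ((1 + w)/w)*1 = (1 + w)/w)
d(-4)*(-6 + (-37 + 5)*(4 + 2)) = ((1 - 4)/(-4))*(-6 + (-37 + 5)*(4 + 2)) = (-¼*(-3))*(-6 - 32*6) = 3*(-6 - 192)/4 = (¾)*(-198) = -297/2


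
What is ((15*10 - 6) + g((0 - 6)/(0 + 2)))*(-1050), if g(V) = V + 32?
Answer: -181650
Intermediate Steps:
g(V) = 32 + V
((15*10 - 6) + g((0 - 6)/(0 + 2)))*(-1050) = ((15*10 - 6) + (32 + (0 - 6)/(0 + 2)))*(-1050) = ((150 - 6) + (32 - 6/2))*(-1050) = (144 + (32 - 6*1/2))*(-1050) = (144 + (32 - 3))*(-1050) = (144 + 29)*(-1050) = 173*(-1050) = -181650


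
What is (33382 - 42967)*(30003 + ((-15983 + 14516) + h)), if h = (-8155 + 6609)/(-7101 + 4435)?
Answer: -364606316685/1333 ≈ -2.7352e+8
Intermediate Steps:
h = 773/1333 (h = -1546/(-2666) = -1546*(-1/2666) = 773/1333 ≈ 0.57990)
(33382 - 42967)*(30003 + ((-15983 + 14516) + h)) = (33382 - 42967)*(30003 + ((-15983 + 14516) + 773/1333)) = -9585*(30003 + (-1467 + 773/1333)) = -9585*(30003 - 1954738/1333) = -9585*38039261/1333 = -364606316685/1333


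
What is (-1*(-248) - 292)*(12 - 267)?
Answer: 11220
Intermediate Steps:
(-1*(-248) - 292)*(12 - 267) = (248 - 292)*(-255) = -44*(-255) = 11220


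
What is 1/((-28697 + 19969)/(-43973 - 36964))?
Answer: 80937/8728 ≈ 9.2733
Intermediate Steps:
1/((-28697 + 19969)/(-43973 - 36964)) = 1/(-8728/(-80937)) = 1/(-8728*(-1/80937)) = 1/(8728/80937) = 80937/8728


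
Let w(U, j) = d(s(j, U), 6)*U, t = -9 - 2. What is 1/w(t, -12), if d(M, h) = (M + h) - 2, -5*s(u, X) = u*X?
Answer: 5/1232 ≈ 0.0040584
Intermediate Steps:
t = -11
s(u, X) = -X*u/5 (s(u, X) = -u*X/5 = -X*u/5)
d(M, h) = -2 + M + h
w(U, j) = U*(4 - U*j/5) (w(U, j) = (-2 - U*j/5 + 6)*U = (4 - U*j/5)*U = U*(4 - U*j/5))
1/w(t, -12) = 1/((⅕)*(-11)*(20 - 1*(-11)*(-12))) = 1/((⅕)*(-11)*(20 - 132)) = 1/((⅕)*(-11)*(-112)) = 1/(1232/5) = 5/1232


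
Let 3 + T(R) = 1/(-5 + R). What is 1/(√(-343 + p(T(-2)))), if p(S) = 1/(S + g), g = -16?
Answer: -I*√6159846/45969 ≈ -0.053991*I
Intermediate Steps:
T(R) = -3 + 1/(-5 + R)
p(S) = 1/(-16 + S) (p(S) = 1/(S - 16) = 1/(-16 + S))
1/(√(-343 + p(T(-2)))) = 1/(√(-343 + 1/(-16 + (16 - 3*(-2))/(-5 - 2)))) = 1/(√(-343 + 1/(-16 + (16 + 6)/(-7)))) = 1/(√(-343 + 1/(-16 - ⅐*22))) = 1/(√(-343 + 1/(-16 - 22/7))) = 1/(√(-343 + 1/(-134/7))) = 1/(√(-343 - 7/134)) = 1/(√(-45969/134)) = 1/(I*√6159846/134) = -I*√6159846/45969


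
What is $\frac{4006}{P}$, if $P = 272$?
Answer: $\frac{2003}{136} \approx 14.728$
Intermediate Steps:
$\frac{4006}{P} = \frac{4006}{272} = 4006 \cdot \frac{1}{272} = \frac{2003}{136}$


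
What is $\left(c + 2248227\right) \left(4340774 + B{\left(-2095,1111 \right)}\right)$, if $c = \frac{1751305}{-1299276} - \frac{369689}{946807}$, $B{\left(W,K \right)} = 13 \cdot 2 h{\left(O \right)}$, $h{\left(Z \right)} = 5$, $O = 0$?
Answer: $\frac{1000464389930960472746830}{102513634311} \approx 9.7593 \cdot 10^{12}$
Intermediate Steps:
$B{\left(W,K \right)} = 130$ ($B{\left(W,K \right)} = 13 \cdot 2 \cdot 5 = 26 \cdot 5 = 130$)
$c = - \frac{2138475878299}{1230163611732}$ ($c = 1751305 \left(- \frac{1}{1299276}\right) - \frac{369689}{946807} = - \frac{1751305}{1299276} - \frac{369689}{946807} = - \frac{2138475878299}{1230163611732} \approx -1.7384$)
$\left(c + 2248227\right) \left(4340774 + B{\left(-2095,1111 \right)}\right) = \left(- \frac{2138475878299}{1230163611732} + 2248227\right) \left(4340774 + 130\right) = \frac{2765684907837520865}{1230163611732} \cdot 4340904 = \frac{1000464389930960472746830}{102513634311}$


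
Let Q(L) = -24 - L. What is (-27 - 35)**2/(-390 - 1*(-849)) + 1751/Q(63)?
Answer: -156427/13311 ≈ -11.752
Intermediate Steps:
(-27 - 35)**2/(-390 - 1*(-849)) + 1751/Q(63) = (-27 - 35)**2/(-390 - 1*(-849)) + 1751/(-24 - 1*63) = (-62)**2/(-390 + 849) + 1751/(-24 - 63) = 3844/459 + 1751/(-87) = 3844*(1/459) + 1751*(-1/87) = 3844/459 - 1751/87 = -156427/13311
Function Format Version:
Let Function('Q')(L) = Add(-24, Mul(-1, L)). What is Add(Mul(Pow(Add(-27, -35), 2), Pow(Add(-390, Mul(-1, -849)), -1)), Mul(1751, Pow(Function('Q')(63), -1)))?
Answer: Rational(-156427, 13311) ≈ -11.752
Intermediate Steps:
Add(Mul(Pow(Add(-27, -35), 2), Pow(Add(-390, Mul(-1, -849)), -1)), Mul(1751, Pow(Function('Q')(63), -1))) = Add(Mul(Pow(Add(-27, -35), 2), Pow(Add(-390, Mul(-1, -849)), -1)), Mul(1751, Pow(Add(-24, Mul(-1, 63)), -1))) = Add(Mul(Pow(-62, 2), Pow(Add(-390, 849), -1)), Mul(1751, Pow(Add(-24, -63), -1))) = Add(Mul(3844, Pow(459, -1)), Mul(1751, Pow(-87, -1))) = Add(Mul(3844, Rational(1, 459)), Mul(1751, Rational(-1, 87))) = Add(Rational(3844, 459), Rational(-1751, 87)) = Rational(-156427, 13311)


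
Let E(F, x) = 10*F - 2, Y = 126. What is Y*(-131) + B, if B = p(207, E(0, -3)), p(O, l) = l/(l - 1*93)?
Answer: -1568068/95 ≈ -16506.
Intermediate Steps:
E(F, x) = -2 + 10*F
p(O, l) = l/(-93 + l) (p(O, l) = l/(l - 93) = l/(-93 + l))
B = 2/95 (B = (-2 + 10*0)/(-93 + (-2 + 10*0)) = (-2 + 0)/(-93 + (-2 + 0)) = -2/(-93 - 2) = -2/(-95) = -2*(-1/95) = 2/95 ≈ 0.021053)
Y*(-131) + B = 126*(-131) + 2/95 = -16506 + 2/95 = -1568068/95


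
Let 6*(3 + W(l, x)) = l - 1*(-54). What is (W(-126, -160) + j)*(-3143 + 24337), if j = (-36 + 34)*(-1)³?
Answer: -275522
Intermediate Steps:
W(l, x) = 6 + l/6 (W(l, x) = -3 + (l - 1*(-54))/6 = -3 + (l + 54)/6 = -3 + (54 + l)/6 = -3 + (9 + l/6) = 6 + l/6)
j = 2 (j = -2*(-1) = 2)
(W(-126, -160) + j)*(-3143 + 24337) = ((6 + (⅙)*(-126)) + 2)*(-3143 + 24337) = ((6 - 21) + 2)*21194 = (-15 + 2)*21194 = -13*21194 = -275522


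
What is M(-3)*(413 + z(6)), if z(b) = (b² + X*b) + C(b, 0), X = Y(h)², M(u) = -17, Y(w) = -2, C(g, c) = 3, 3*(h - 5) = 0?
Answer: -8092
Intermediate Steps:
h = 5 (h = 5 + (⅓)*0 = 5 + 0 = 5)
X = 4 (X = (-2)² = 4)
z(b) = 3 + b² + 4*b (z(b) = (b² + 4*b) + 3 = 3 + b² + 4*b)
M(-3)*(413 + z(6)) = -17*(413 + (3 + 6² + 4*6)) = -17*(413 + (3 + 36 + 24)) = -17*(413 + 63) = -17*476 = -8092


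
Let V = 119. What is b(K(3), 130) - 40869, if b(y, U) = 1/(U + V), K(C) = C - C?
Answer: -10176380/249 ≈ -40869.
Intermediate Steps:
K(C) = 0
b(y, U) = 1/(119 + U) (b(y, U) = 1/(U + 119) = 1/(119 + U))
b(K(3), 130) - 40869 = 1/(119 + 130) - 40869 = 1/249 - 40869 = -10176380/249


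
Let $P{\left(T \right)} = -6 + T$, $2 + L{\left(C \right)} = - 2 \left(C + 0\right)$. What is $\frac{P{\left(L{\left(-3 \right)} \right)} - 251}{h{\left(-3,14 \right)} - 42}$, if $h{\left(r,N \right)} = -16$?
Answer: $\frac{253}{58} \approx 4.3621$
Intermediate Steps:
$L{\left(C \right)} = -2 - 2 C$ ($L{\left(C \right)} = -2 - 2 \left(C + 0\right) = -2 - 2 C$)
$\frac{P{\left(L{\left(-3 \right)} \right)} - 251}{h{\left(-3,14 \right)} - 42} = \frac{\left(-6 - -4\right) - 251}{-16 - 42} = \frac{\left(-6 + \left(-2 + 6\right)\right) - 251}{-58} = \left(\left(-6 + 4\right) - 251\right) \left(- \frac{1}{58}\right) = \left(-2 - 251\right) \left(- \frac{1}{58}\right) = \left(-253\right) \left(- \frac{1}{58}\right) = \frac{253}{58}$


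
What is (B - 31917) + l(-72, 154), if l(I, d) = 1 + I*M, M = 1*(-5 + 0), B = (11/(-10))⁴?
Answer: -315545359/10000 ≈ -31555.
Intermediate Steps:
B = 14641/10000 (B = (11*(-⅒))⁴ = (-11/10)⁴ = 14641/10000 ≈ 1.4641)
M = -5 (M = 1*(-5) = -5)
l(I, d) = 1 - 5*I (l(I, d) = 1 + I*(-5) = 1 - 5*I)
(B - 31917) + l(-72, 154) = (14641/10000 - 31917) + (1 - 5*(-72)) = -319155359/10000 + (1 + 360) = -319155359/10000 + 361 = -315545359/10000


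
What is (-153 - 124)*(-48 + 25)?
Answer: 6371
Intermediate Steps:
(-153 - 124)*(-48 + 25) = -277*(-23) = 6371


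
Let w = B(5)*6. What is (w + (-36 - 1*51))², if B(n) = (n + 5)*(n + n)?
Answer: 263169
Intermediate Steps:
B(n) = 2*n*(5 + n) (B(n) = (5 + n)*(2*n) = 2*n*(5 + n))
w = 600 (w = (2*5*(5 + 5))*6 = (2*5*10)*6 = 100*6 = 600)
(w + (-36 - 1*51))² = (600 + (-36 - 1*51))² = (600 + (-36 - 51))² = (600 - 87)² = 513² = 263169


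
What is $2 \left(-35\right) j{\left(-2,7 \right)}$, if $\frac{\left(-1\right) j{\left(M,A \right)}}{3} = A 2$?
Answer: $2940$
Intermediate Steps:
$j{\left(M,A \right)} = - 6 A$ ($j{\left(M,A \right)} = - 3 A 2 = - 3 \cdot 2 A = - 6 A$)
$2 \left(-35\right) j{\left(-2,7 \right)} = 2 \left(-35\right) \left(\left(-6\right) 7\right) = \left(-70\right) \left(-42\right) = 2940$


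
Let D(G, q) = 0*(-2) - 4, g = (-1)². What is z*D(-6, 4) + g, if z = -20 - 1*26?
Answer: 185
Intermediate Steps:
g = 1
D(G, q) = -4 (D(G, q) = 0 - 4 = -4)
z = -46 (z = -20 - 26 = -46)
z*D(-6, 4) + g = -46*(-4) + 1 = 184 + 1 = 185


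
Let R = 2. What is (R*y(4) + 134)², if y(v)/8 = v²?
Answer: 152100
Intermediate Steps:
y(v) = 8*v²
(R*y(4) + 134)² = (2*(8*4²) + 134)² = (2*(8*16) + 134)² = (2*128 + 134)² = (256 + 134)² = 390² = 152100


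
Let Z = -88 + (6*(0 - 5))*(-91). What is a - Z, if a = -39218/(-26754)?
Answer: -35322425/13377 ≈ -2640.5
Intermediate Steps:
a = 19609/13377 (a = -39218*(-1/26754) = 19609/13377 ≈ 1.4659)
Z = 2642 (Z = -88 + (6*(-5))*(-91) = -88 - 30*(-91) = -88 + 2730 = 2642)
a - Z = 19609/13377 - 1*2642 = 19609/13377 - 2642 = -35322425/13377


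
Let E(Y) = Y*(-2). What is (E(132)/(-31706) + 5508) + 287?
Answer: 91868267/15853 ≈ 5795.0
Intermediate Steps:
E(Y) = -2*Y
(E(132)/(-31706) + 5508) + 287 = (-2*132/(-31706) + 5508) + 287 = (-264*(-1/31706) + 5508) + 287 = (132/15853 + 5508) + 287 = 87318456/15853 + 287 = 91868267/15853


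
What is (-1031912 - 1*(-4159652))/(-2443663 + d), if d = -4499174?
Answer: -94780/210389 ≈ -0.45050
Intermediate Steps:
(-1031912 - 1*(-4159652))/(-2443663 + d) = (-1031912 - 1*(-4159652))/(-2443663 - 4499174) = (-1031912 + 4159652)/(-6942837) = 3127740*(-1/6942837) = -94780/210389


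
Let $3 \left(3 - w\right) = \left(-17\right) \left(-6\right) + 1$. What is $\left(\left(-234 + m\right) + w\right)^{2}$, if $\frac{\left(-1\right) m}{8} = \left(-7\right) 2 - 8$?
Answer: $\frac{71824}{9} \approx 7980.4$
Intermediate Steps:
$m = 176$ ($m = - 8 \left(\left(-7\right) 2 - 8\right) = - 8 \left(-14 - 8\right) = \left(-8\right) \left(-22\right) = 176$)
$w = - \frac{94}{3}$ ($w = 3 - \frac{\left(-17\right) \left(-6\right) + 1}{3} = 3 - \frac{102 + 1}{3} = 3 - \frac{103}{3} = - \frac{94}{3} \approx -31.333$)
$\left(\left(-234 + m\right) + w\right)^{2} = \left(\left(-234 + 176\right) - \frac{94}{3}\right)^{2} = \left(-58 - \frac{94}{3}\right)^{2} = \left(- \frac{268}{3}\right)^{2} = \frac{71824}{9}$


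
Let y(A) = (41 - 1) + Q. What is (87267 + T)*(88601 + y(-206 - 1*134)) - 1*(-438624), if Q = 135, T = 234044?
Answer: 28525143960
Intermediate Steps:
y(A) = 175 (y(A) = (41 - 1) + 135 = 40 + 135 = 175)
(87267 + T)*(88601 + y(-206 - 1*134)) - 1*(-438624) = (87267 + 234044)*(88601 + 175) - 1*(-438624) = 321311*88776 + 438624 = 28524705336 + 438624 = 28525143960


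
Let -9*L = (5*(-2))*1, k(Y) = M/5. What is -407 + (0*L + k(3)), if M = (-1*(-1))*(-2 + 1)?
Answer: -2036/5 ≈ -407.20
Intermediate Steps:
M = -1 (M = 1*(-1) = -1)
k(Y) = -⅕ (k(Y) = -1/5 = -1*⅕ = -⅕)
L = 10/9 (L = -5*(-2)/9 = -(-10)/9 = -⅑*(-10) = 10/9 ≈ 1.1111)
-407 + (0*L + k(3)) = -407 + (0*(10/9) - ⅕) = -407 + (0 - ⅕) = -407 - ⅕ = -2036/5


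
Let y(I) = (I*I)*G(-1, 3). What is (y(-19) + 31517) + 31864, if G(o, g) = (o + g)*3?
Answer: 65547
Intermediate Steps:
G(o, g) = 3*g + 3*o (G(o, g) = (g + o)*3 = 3*g + 3*o)
y(I) = 6*I² (y(I) = (I*I)*(3*3 + 3*(-1)) = I²*(9 - 3) = I²*6 = 6*I²)
(y(-19) + 31517) + 31864 = (6*(-19)² + 31517) + 31864 = (6*361 + 31517) + 31864 = (2166 + 31517) + 31864 = 33683 + 31864 = 65547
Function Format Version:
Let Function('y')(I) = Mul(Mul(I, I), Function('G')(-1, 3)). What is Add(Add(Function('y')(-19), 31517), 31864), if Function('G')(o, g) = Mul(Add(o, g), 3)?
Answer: 65547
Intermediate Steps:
Function('G')(o, g) = Add(Mul(3, g), Mul(3, o)) (Function('G')(o, g) = Mul(Add(g, o), 3) = Add(Mul(3, g), Mul(3, o)))
Function('y')(I) = Mul(6, Pow(I, 2)) (Function('y')(I) = Mul(Mul(I, I), Add(Mul(3, 3), Mul(3, -1))) = Mul(Pow(I, 2), Add(9, -3)) = Mul(Pow(I, 2), 6) = Mul(6, Pow(I, 2)))
Add(Add(Function('y')(-19), 31517), 31864) = Add(Add(Mul(6, Pow(-19, 2)), 31517), 31864) = Add(Add(Mul(6, 361), 31517), 31864) = Add(Add(2166, 31517), 31864) = Add(33683, 31864) = 65547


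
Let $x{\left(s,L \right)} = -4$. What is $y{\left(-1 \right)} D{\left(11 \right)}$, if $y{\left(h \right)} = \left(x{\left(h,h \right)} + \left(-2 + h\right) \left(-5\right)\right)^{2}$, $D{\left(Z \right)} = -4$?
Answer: $-484$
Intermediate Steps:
$y{\left(h \right)} = \left(6 - 5 h\right)^{2}$ ($y{\left(h \right)} = \left(-4 + \left(-2 + h\right) \left(-5\right)\right)^{2} = \left(-4 - \left(-10 + 5 h\right)\right)^{2} = \left(6 - 5 h\right)^{2}$)
$y{\left(-1 \right)} D{\left(11 \right)} = \left(-6 + 5 \left(-1\right)\right)^{2} \left(-4\right) = \left(-6 - 5\right)^{2} \left(-4\right) = \left(-11\right)^{2} \left(-4\right) = 121 \left(-4\right) = -484$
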